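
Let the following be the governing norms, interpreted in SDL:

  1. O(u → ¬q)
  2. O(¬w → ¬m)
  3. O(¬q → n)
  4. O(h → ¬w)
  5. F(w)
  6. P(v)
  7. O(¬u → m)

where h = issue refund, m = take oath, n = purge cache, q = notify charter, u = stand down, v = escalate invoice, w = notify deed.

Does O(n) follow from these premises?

F(w) at premise 5 means O(¬w).
With premise 2, O(¬w → ¬m), the K-axiom yields O(¬m).
The contrapositive of premise 7 (O(¬u → m)) is O(¬m → u), and O(¬m) is already established, so O(u).
Applying K to premise 1 (O(u → ¬q)) and O(u) yields O(¬q).
Premise 3 is O(¬q → n); since O(¬q), deontic closure gives O(n).
Premises 4, 6 do not contribute to this derivation.
So O(n) follows.

Yes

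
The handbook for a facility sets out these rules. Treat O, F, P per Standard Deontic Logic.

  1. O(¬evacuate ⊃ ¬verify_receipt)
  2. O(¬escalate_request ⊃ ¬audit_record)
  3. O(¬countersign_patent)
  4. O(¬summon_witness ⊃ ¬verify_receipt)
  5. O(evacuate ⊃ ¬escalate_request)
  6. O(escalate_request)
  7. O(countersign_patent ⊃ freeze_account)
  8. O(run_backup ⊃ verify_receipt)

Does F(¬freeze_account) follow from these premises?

No

Premise 7 is O(countersign_patent ⊃ freeze_account), but O(countersign_patent) is not derivable from the premises, so it does not yield O(freeze_account).
No other premise forces O(freeze_account). An ideal world satisfying every premise can still have ¬freeze_account true, so F(¬freeze_account) is not derivable.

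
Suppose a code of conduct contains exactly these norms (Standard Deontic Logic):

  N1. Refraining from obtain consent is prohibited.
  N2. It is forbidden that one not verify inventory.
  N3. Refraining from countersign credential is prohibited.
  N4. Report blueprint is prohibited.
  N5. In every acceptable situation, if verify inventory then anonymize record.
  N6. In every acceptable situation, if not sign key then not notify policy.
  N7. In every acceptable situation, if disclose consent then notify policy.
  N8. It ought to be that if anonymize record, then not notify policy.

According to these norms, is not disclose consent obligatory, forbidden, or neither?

F(¬verify_inventory) at premise 2 means O(verify_inventory).
Applying K to premise 5 (O(verify_inventory → anonymize_record)) and O(verify_inventory) yields O(anonymize_record).
From O(anonymize_record) and premise 8, O(anonymize_record → ¬notify_policy), we obtain O(¬notify_policy).
Premise 7 is O(disclose_consent → notify_policy); contrapositively O(¬notify_policy → ¬disclose_consent). Since O(¬notify_policy) holds, K gives O(¬disclose_consent).
Premises 1, 3, 4, 6 do not contribute to this derivation.
Hence ¬disclose_consent is obligatory.

Obligatory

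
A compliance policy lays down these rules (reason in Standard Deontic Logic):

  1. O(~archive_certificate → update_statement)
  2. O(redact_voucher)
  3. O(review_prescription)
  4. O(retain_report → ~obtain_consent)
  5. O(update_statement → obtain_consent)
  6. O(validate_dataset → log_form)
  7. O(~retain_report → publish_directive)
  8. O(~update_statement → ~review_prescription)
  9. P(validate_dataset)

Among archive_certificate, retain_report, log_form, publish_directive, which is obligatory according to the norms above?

publish_directive

From premise 3 we have O(review_prescription).
The contrapositive of premise 8 (O(~update_statement → ~review_prescription)) is O(review_prescription → update_statement), and O(review_prescription) is already established, so O(update_statement).
From O(update_statement) and premise 5, O(update_statement → obtain_consent), we obtain O(obtain_consent).
Premise 4, O(retain_report → ~obtain_consent), contraposes to O(obtain_consent → ~retain_report); with O(obtain_consent) we get O(~retain_report).
Applying K to premise 7 (O(~retain_report → publish_directive)) and O(~retain_report) yields O(publish_directive).
So O(publish_directive) holds — publish_directive is obligatory. None of the other listed options is made obligatory by any chain of premises.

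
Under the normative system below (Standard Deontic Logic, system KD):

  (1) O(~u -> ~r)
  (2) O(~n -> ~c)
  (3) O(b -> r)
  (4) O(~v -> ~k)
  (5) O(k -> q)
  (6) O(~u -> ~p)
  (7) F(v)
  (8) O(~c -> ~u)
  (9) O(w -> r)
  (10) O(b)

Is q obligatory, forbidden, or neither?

Neither

Premise 5 is O(k -> q), but O(k) is not derivable from the premises, so it does not yield O(q).
No premise or chain of K-axiom applications forces O(q), and none forces O(~q). So q is neither obligatory nor forbidden under these norms.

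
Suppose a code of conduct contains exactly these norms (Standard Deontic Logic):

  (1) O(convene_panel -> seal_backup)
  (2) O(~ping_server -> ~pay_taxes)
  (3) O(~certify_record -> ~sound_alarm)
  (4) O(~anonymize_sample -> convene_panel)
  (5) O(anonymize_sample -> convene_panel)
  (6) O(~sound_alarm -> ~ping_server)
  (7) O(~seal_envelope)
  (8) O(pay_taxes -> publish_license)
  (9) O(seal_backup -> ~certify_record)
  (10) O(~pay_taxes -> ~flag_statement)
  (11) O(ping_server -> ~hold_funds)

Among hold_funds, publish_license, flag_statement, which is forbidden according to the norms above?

Premises 5 and 4 are O(anonymize_sample -> convene_panel) and O(~anonymize_sample -> convene_panel); every ideal world satisfies anonymize_sample or ~anonymize_sample, so in either case convene_panel holds — hence O(convene_panel).
With premise 1, O(convene_panel -> seal_backup), the K-axiom yields O(seal_backup).
With premise 9, O(seal_backup -> ~certify_record), the K-axiom yields O(~certify_record).
Premise 3 is O(~certify_record -> ~sound_alarm); since O(~certify_record), deontic closure gives O(~sound_alarm).
With premise 6, O(~sound_alarm -> ~ping_server), the K-axiom yields O(~ping_server).
With premise 2, O(~ping_server -> ~pay_taxes), the K-axiom yields O(~pay_taxes).
Premise 10 is O(~pay_taxes -> ~flag_statement); since O(~pay_taxes), deontic closure gives O(~flag_statement).
So O(~flag_statement) holds, i.e. flag_statement is forbidden. None of the other listed options is forbidden under the premises.

flag_statement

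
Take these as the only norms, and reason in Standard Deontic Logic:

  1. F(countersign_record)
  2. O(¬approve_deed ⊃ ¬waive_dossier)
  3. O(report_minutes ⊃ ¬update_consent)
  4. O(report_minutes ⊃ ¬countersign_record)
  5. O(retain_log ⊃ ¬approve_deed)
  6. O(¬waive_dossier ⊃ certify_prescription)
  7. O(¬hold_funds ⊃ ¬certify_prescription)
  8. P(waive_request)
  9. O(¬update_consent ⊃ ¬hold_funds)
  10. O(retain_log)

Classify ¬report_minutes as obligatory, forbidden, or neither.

From premise 10 we have O(retain_log).
Applying K to premise 5 (O(retain_log ⊃ ¬approve_deed)) and O(retain_log) yields O(¬approve_deed).
Applying K to premise 2 (O(¬approve_deed ⊃ ¬waive_dossier)) and O(¬approve_deed) yields O(¬waive_dossier).
With premise 6, O(¬waive_dossier ⊃ certify_prescription), the K-axiom yields O(certify_prescription).
Premise 7, O(¬hold_funds ⊃ ¬certify_prescription), contraposes to O(certify_prescription ⊃ hold_funds); with O(certify_prescription) we get O(hold_funds).
The contrapositive of premise 9 (O(¬update_consent ⊃ ¬hold_funds)) is O(hold_funds ⊃ update_consent), and O(hold_funds) is already established, so O(update_consent).
The contrapositive of premise 3 (O(report_minutes ⊃ ¬update_consent)) is O(update_consent ⊃ ¬report_minutes), and O(update_consent) is already established, so O(¬report_minutes).
Premises 1, 4, 8 do not contribute to this derivation.
Hence ¬report_minutes is obligatory.

Obligatory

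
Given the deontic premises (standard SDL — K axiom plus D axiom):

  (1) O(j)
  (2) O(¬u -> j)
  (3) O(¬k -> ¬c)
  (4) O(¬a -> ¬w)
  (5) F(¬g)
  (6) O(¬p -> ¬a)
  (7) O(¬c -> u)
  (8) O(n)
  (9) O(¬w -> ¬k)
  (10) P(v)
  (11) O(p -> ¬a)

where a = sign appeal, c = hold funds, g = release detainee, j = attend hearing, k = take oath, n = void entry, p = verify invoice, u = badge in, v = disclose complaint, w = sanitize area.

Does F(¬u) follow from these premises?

Premises 11 and 6 are O(p -> ¬a) and O(¬p -> ¬a); every ideal world satisfies p or ¬p, so in either case ¬a holds — hence O(¬a).
Applying K to premise 4 (O(¬a -> ¬w)) and O(¬a) yields O(¬w).
From O(¬w) and premise 9, O(¬w -> ¬k), we obtain O(¬k).
With premise 3, O(¬k -> ¬c), the K-axiom yields O(¬c).
Applying K to premise 7 (O(¬c -> u)) and O(¬c) yields O(u).
Premises 1, 2, 5, 8, 10 do not contribute to this derivation.
So O(u) holds, i.e. F(¬u). The claim follows.

Yes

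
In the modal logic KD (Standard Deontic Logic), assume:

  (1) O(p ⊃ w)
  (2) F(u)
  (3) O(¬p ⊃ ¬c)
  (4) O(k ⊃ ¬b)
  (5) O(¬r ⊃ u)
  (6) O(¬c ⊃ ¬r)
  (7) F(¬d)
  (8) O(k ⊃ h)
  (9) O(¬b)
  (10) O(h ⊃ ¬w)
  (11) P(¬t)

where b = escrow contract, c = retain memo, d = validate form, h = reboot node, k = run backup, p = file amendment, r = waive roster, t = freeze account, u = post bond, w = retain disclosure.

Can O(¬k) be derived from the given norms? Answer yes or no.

F(u) at premise 2 means O(¬u).
Premise 5, O(¬r ⊃ u), contraposes to O(¬u ⊃ r); with O(¬u) we get O(r).
Premise 6 is O(¬c ⊃ ¬r); contrapositively O(r ⊃ c). Since O(r) holds, K gives O(c).
Premise 3 is O(¬p ⊃ ¬c); contrapositively O(c ⊃ p). Since O(c) holds, K gives O(p).
With premise 1, O(p ⊃ w), the K-axiom yields O(w).
The contrapositive of premise 10 (O(h ⊃ ¬w)) is O(w ⊃ ¬h), and O(w) is already established, so O(¬h).
Premise 8 is O(k ⊃ h); contrapositively O(¬h ⊃ ¬k). Since O(¬h) holds, K gives O(¬k).
Premises 4, 7, 9, 11 do not contribute to this derivation.
So O(¬k) follows.

Yes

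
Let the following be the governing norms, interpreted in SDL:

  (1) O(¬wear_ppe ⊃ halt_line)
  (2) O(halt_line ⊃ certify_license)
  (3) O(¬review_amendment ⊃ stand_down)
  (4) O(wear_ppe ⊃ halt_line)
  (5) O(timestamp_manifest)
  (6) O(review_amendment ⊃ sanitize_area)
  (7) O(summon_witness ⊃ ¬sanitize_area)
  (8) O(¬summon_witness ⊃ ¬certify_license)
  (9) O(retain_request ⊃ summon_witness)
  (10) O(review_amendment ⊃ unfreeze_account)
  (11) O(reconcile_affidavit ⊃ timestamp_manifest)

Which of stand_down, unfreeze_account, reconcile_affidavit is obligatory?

stand_down

Premises 1 and 4 cover both cases: O(¬wear_ppe ⊃ halt_line) and O(wear_ppe ⊃ halt_line). Since ¬wear_ppe ∨ wear_ppe is a tautology, O(halt_line) follows.
With premise 2, O(halt_line ⊃ certify_license), the K-axiom yields O(certify_license).
The contrapositive of premise 8 (O(¬summon_witness ⊃ ¬certify_license)) is O(certify_license ⊃ summon_witness), and O(certify_license) is already established, so O(summon_witness).
Premise 7 is O(summon_witness ⊃ ¬sanitize_area); since O(summon_witness), deontic closure gives O(¬sanitize_area).
Premise 6 is O(review_amendment ⊃ sanitize_area); contrapositively O(¬sanitize_area ⊃ ¬review_amendment). Since O(¬sanitize_area) holds, K gives O(¬review_amendment).
Applying K to premise 3 (O(¬review_amendment ⊃ stand_down)) and O(¬review_amendment) yields O(stand_down).
So O(stand_down) holds — stand_down is obligatory. None of the other listed options is made obligatory by any chain of premises.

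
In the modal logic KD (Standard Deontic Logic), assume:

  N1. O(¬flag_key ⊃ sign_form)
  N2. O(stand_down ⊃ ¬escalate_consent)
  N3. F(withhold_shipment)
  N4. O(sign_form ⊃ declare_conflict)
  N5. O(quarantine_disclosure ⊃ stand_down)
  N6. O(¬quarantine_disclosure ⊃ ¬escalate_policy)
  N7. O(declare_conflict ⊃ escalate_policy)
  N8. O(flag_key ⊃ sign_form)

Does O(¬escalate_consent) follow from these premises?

Premises 1 and 8 are O(¬flag_key ⊃ sign_form) and O(flag_key ⊃ sign_form); every ideal world satisfies ¬flag_key or flag_key, so in either case sign_form holds — hence O(sign_form).
With premise 4, O(sign_form ⊃ declare_conflict), the K-axiom yields O(declare_conflict).
Premise 7 is O(declare_conflict ⊃ escalate_policy); since O(declare_conflict), deontic closure gives O(escalate_policy).
The contrapositive of premise 6 (O(¬quarantine_disclosure ⊃ ¬escalate_policy)) is O(escalate_policy ⊃ quarantine_disclosure), and O(escalate_policy) is already established, so O(quarantine_disclosure).
Applying K to premise 5 (O(quarantine_disclosure ⊃ stand_down)) and O(quarantine_disclosure) yields O(stand_down).
With premise 2, O(stand_down ⊃ ¬escalate_consent), the K-axiom yields O(¬escalate_consent).
Premise 3 does not contribute to this derivation.
So O(¬escalate_consent) follows.

Yes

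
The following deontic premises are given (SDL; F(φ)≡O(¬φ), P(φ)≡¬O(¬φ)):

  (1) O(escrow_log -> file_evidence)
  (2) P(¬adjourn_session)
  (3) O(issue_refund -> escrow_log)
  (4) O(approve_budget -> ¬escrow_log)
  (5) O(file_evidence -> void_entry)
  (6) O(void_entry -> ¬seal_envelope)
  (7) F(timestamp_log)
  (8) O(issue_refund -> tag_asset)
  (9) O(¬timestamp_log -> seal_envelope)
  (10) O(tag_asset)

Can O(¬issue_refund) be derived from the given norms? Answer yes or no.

Premise 7, F(timestamp_log), is equivalent to O(¬timestamp_log).
Applying K to premise 9 (O(¬timestamp_log -> seal_envelope)) and O(¬timestamp_log) yields O(seal_envelope).
Premise 6, O(void_entry -> ¬seal_envelope), contraposes to O(seal_envelope -> ¬void_entry); with O(seal_envelope) we get O(¬void_entry).
Premise 5 is O(file_evidence -> void_entry); contrapositively O(¬void_entry -> ¬file_evidence). Since O(¬void_entry) holds, K gives O(¬file_evidence).
Premise 1, O(escrow_log -> file_evidence), contraposes to O(¬file_evidence -> ¬escrow_log); with O(¬file_evidence) we get O(¬escrow_log).
Premise 3, O(issue_refund -> escrow_log), contraposes to O(¬escrow_log -> ¬issue_refund); with O(¬escrow_log) we get O(¬issue_refund).
Premises 2, 4, 8, 10 do not contribute to this derivation.
So O(¬issue_refund) follows.

Yes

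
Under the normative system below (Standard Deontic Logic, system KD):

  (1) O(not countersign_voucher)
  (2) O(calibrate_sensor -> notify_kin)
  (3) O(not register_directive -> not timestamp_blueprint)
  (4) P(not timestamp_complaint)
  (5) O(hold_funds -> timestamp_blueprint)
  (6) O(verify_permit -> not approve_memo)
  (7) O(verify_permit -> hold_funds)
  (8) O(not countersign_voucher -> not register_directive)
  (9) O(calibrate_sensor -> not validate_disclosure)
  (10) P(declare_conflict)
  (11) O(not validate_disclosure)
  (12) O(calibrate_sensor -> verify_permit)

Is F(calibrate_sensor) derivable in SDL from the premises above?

Premise 1 gives O(not countersign_voucher).
From O(not countersign_voucher) and premise 8, O(not countersign_voucher -> not register_directive), we obtain O(not register_directive).
Premise 3 is O(not register_directive -> not timestamp_blueprint); since O(not register_directive), deontic closure gives O(not timestamp_blueprint).
The contrapositive of premise 5 (O(hold_funds -> timestamp_blueprint)) is O(not timestamp_blueprint -> not hold_funds), and O(not timestamp_blueprint) is already established, so O(not hold_funds).
The contrapositive of premise 7 (O(verify_permit -> hold_funds)) is O(not hold_funds -> not verify_permit), and O(not hold_funds) is already established, so O(not verify_permit).
The contrapositive of premise 12 (O(calibrate_sensor -> verify_permit)) is O(not verify_permit -> not calibrate_sensor), and O(not verify_permit) is already established, so O(not calibrate_sensor).
Premises 2, 4, 6, 9, 10, 11 do not contribute to this derivation.
So O(not calibrate_sensor) holds, i.e. F(calibrate_sensor). The claim follows.

Yes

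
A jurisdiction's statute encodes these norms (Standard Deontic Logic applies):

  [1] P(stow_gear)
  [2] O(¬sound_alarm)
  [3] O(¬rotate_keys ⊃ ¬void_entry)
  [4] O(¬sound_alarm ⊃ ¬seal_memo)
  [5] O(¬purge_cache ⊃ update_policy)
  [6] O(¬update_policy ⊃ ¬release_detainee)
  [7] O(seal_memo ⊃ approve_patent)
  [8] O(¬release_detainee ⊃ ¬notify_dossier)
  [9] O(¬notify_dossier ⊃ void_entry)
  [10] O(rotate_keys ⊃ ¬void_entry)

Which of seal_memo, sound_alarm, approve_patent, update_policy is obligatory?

update_policy

By case analysis on rotate_keys: premise 10 gives O(rotate_keys ⊃ ¬void_entry) and premise 3 gives O(¬rotate_keys ⊃ ¬void_entry), so O(¬void_entry) either way.
The contrapositive of premise 9 (O(¬notify_dossier ⊃ void_entry)) is O(¬void_entry ⊃ notify_dossier), and O(¬void_entry) is already established, so O(notify_dossier).
The contrapositive of premise 8 (O(¬release_detainee ⊃ ¬notify_dossier)) is O(notify_dossier ⊃ release_detainee), and O(notify_dossier) is already established, so O(release_detainee).
Premise 6 is O(¬update_policy ⊃ ¬release_detainee); contrapositively O(release_detainee ⊃ update_policy). Since O(release_detainee) holds, K gives O(update_policy).
So O(update_policy) holds — update_policy is obligatory. None of the other listed options is made obligatory by any chain of premises.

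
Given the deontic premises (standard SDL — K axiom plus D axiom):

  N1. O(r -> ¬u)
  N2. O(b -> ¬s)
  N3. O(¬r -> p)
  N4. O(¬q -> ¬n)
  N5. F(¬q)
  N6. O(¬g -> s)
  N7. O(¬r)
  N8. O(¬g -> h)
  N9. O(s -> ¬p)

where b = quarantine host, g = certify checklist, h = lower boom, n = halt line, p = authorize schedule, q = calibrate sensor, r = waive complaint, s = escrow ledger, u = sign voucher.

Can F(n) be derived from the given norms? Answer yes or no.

Premise 4 is O(¬q -> ¬n), but O(¬q) is not derivable from the premises, so it does not yield O(¬n).
No other premise forces O(¬n). An ideal world satisfying every premise can still have n true, so F(n) is not derivable.

No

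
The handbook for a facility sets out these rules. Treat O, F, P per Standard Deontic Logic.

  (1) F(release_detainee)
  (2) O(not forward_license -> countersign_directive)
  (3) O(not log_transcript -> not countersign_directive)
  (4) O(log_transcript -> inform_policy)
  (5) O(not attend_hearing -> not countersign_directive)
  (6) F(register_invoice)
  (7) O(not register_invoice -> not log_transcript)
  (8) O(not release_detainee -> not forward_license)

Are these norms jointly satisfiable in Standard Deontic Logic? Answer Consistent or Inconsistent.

F(register_invoice) at premise 6 means O(not register_invoice).
With premise 7, O(not register_invoice -> not log_transcript), the K-axiom yields O(not log_transcript).
With premise 3, O(not log_transcript -> not countersign_directive), the K-axiom yields O(not countersign_directive).
Premise 2, O(not forward_license -> countersign_directive), contraposes to O(not countersign_directive -> forward_license); with O(not countersign_directive) we get O(forward_license).
The contrapositive of premise 8 (O(not release_detainee -> not forward_license)) is O(forward_license -> release_detainee), and O(forward_license) is already established, so O(release_detainee).
However, F(release_detainee) at premise 1 amounts to O(not release_detainee).
We now have both O(release_detainee) and O(not release_detainee) — release_detainee is simultaneously obligatory and forbidden, violating the D-axiom.

Inconsistent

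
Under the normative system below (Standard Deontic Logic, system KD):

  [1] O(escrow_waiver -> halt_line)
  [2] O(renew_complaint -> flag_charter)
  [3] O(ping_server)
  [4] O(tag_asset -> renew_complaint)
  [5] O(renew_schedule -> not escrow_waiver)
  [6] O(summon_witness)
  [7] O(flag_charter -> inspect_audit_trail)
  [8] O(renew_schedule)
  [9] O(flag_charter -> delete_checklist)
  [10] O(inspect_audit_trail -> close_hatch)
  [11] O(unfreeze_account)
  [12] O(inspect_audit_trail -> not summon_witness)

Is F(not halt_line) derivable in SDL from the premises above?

No

Premise 1 is O(escrow_waiver -> halt_line), but O(escrow_waiver) is not derivable from the premises, so it does not yield O(halt_line).
No other premise forces O(halt_line). An ideal world satisfying every premise can still have not halt_line true, so F(not halt_line) is not derivable.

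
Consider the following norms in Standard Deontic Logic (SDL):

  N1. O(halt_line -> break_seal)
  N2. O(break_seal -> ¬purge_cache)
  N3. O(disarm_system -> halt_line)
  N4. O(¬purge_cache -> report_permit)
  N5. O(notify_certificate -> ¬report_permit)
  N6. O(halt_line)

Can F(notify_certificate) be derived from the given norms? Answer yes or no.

Premise 6 states O(halt_line) outright.
Applying K to premise 1 (O(halt_line -> break_seal)) and O(halt_line) yields O(break_seal).
With premise 2, O(break_seal -> ¬purge_cache), the K-axiom yields O(¬purge_cache).
With premise 4, O(¬purge_cache -> report_permit), the K-axiom yields O(report_permit).
Premise 5, O(notify_certificate -> ¬report_permit), contraposes to O(report_permit -> ¬notify_certificate); with O(report_permit) we get O(¬notify_certificate).
Premise 3 does not contribute to this derivation.
So O(¬notify_certificate) holds, i.e. F(notify_certificate). The claim follows.

Yes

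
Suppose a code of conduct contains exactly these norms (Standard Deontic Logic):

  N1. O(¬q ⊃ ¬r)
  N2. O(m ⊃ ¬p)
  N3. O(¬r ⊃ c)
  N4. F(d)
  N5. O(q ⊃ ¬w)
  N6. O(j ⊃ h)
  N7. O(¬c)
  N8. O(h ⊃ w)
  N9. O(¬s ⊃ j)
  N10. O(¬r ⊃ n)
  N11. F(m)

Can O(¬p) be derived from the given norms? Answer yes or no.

No

Premise 2 is O(m ⊃ ¬p), but O(m) is not derivable from the premises, so it does not yield O(¬p).
No other premise forces O(¬p). An ideal world satisfying every premise can still have ¬p false, so O(¬p) is not derivable.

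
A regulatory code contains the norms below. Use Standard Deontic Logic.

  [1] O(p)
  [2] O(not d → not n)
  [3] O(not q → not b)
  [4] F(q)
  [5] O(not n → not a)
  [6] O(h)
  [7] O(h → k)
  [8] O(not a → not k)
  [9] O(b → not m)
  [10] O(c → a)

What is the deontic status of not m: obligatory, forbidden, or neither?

Neither

Premise 9 is O(b → not m), but O(b) is not derivable from the premises, so it does not yield O(not m).
No premise or chain of K-axiom applications forces O(not m), and none forces O(m). So not m is neither obligatory nor forbidden under these norms.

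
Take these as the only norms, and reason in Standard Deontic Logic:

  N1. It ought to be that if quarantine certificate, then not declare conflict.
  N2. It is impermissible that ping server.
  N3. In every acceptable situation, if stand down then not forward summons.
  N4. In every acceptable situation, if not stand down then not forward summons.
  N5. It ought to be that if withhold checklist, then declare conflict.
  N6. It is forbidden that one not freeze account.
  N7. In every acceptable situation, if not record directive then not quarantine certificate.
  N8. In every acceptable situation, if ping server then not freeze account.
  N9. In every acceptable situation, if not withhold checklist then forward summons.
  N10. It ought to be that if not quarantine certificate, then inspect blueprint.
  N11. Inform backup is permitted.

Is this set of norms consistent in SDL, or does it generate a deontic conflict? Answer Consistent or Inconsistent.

Consistent

Premise 8 is O(ping_server → ¬freeze_account), but O(ping_server) is not derivable from the premises, so it does not yield O(¬freeze_account).
So O(¬freeze_account) is not derivable, and the apparent clash with O(freeze_account) does not arise.
A world satisfying every obligation exists (e.g. declare_conflict=true, forward_summons=false, freeze_account=true, inform_backup=false, inspect_blueprint=true, ping_server=false, quarantine_certificate=false, record_directive=false, stand_down=false, withhold_checklist=true); no atom is both obligatory and forbidden, so the set is consistent.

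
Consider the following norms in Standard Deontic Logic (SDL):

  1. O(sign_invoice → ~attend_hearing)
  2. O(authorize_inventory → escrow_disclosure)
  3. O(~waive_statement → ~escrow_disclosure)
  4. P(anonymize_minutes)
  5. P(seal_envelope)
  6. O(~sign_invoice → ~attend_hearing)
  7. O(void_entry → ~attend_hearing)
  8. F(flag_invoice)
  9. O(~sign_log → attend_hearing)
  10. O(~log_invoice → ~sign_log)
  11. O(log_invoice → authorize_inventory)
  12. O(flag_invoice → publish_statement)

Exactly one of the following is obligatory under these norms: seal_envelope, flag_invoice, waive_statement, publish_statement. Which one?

Premises 6 and 1 are O(~sign_invoice → ~attend_hearing) and O(sign_invoice → ~attend_hearing); every ideal world satisfies ~sign_invoice or sign_invoice, so in either case ~attend_hearing holds — hence O(~attend_hearing).
Premise 9 is O(~sign_log → attend_hearing); contrapositively O(~attend_hearing → sign_log). Since O(~attend_hearing) holds, K gives O(sign_log).
Premise 10, O(~log_invoice → ~sign_log), contraposes to O(sign_log → log_invoice); with O(sign_log) we get O(log_invoice).
Premise 11 is O(log_invoice → authorize_inventory); since O(log_invoice), deontic closure gives O(authorize_inventory).
With premise 2, O(authorize_inventory → escrow_disclosure), the K-axiom yields O(escrow_disclosure).
Premise 3, O(~waive_statement → ~escrow_disclosure), contraposes to O(escrow_disclosure → waive_statement); with O(escrow_disclosure) we get O(waive_statement).
So O(waive_statement) holds — waive_statement is obligatory. None of the other listed options is made obligatory by any chain of premises.

waive_statement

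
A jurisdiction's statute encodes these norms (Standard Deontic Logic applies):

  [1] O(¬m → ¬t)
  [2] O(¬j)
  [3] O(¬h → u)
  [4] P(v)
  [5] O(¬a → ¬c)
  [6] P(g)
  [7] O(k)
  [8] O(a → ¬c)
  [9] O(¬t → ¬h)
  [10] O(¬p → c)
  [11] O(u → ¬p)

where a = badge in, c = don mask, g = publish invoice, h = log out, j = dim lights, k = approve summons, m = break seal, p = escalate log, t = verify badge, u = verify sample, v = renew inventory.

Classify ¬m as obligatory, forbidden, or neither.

By case analysis on ¬a: premise 5 gives O(¬a → ¬c) and premise 8 gives O(a → ¬c), so O(¬c) either way.
The contrapositive of premise 10 (O(¬p → c)) is O(¬c → p), and O(¬c) is already established, so O(p).
The contrapositive of premise 11 (O(u → ¬p)) is O(p → ¬u), and O(p) is already established, so O(¬u).
The contrapositive of premise 3 (O(¬h → u)) is O(¬u → h), and O(¬u) is already established, so O(h).
Premise 9 is O(¬t → ¬h); contrapositively O(h → t). Since O(h) holds, K gives O(t).
Premise 1 is O(¬m → ¬t); contrapositively O(t → m). Since O(t) holds, K gives O(m).
Premises 2, 4, 6, 7 do not contribute to this derivation.
Thus O(m), which is F(¬m): ¬m is forbidden.

Forbidden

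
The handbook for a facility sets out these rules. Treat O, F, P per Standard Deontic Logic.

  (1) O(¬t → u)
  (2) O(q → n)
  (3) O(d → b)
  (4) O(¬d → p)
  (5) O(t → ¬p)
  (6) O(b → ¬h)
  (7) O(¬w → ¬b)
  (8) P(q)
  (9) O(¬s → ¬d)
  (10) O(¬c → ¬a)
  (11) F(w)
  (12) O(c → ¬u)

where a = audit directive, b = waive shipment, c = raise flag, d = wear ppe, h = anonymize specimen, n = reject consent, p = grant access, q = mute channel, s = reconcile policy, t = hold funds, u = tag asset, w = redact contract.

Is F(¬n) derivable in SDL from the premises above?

Premise 2 is O(q → n), but O(q) is not derivable from the premises (the permission P(q) asserts only ¬O(¬q), not O(q)), so it does not yield O(n).
No other premise forces O(n). An ideal world satisfying every premise can still have ¬n true, so F(¬n) is not derivable.

No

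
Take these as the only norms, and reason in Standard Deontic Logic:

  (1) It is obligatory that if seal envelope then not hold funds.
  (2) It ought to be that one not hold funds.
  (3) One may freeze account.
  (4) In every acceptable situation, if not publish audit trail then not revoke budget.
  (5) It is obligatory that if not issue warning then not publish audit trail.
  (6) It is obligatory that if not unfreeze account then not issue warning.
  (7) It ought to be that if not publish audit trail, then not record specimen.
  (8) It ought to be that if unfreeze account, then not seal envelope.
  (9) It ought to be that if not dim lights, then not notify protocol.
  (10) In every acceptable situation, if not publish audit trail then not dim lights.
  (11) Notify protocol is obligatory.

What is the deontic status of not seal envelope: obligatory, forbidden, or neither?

Obligatory

From premise 11 we have O(notify_protocol).
Premise 9 is O(¬dim_lights → ¬notify_protocol); contrapositively O(notify_protocol → dim_lights). Since O(notify_protocol) holds, K gives O(dim_lights).
Premise 10 is O(¬publish_audit_trail → ¬dim_lights); contrapositively O(dim_lights → publish_audit_trail). Since O(dim_lights) holds, K gives O(publish_audit_trail).
Premise 5 is O(¬issue_warning → ¬publish_audit_trail); contrapositively O(publish_audit_trail → issue_warning). Since O(publish_audit_trail) holds, K gives O(issue_warning).
The contrapositive of premise 6 (O(¬unfreeze_account → ¬issue_warning)) is O(issue_warning → unfreeze_account), and O(issue_warning) is already established, so O(unfreeze_account).
Applying K to premise 8 (O(unfreeze_account → ¬seal_envelope)) and O(unfreeze_account) yields O(¬seal_envelope).
Premises 1, 2, 3, 4, 7 do not contribute to this derivation.
Hence ¬seal_envelope is obligatory.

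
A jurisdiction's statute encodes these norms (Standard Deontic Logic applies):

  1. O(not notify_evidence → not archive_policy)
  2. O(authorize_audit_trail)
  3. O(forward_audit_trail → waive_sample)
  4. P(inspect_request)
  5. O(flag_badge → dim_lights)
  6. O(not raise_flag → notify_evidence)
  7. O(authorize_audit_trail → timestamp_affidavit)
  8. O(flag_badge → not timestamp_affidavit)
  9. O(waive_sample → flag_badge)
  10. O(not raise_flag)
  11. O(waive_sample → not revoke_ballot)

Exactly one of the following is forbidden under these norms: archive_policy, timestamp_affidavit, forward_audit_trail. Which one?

Premise 2 states O(authorize_audit_trail) outright.
Premise 7 is O(authorize_audit_trail → timestamp_affidavit); since O(authorize_audit_trail), deontic closure gives O(timestamp_affidavit).
The contrapositive of premise 8 (O(flag_badge → not timestamp_affidavit)) is O(timestamp_affidavit → not flag_badge), and O(timestamp_affidavit) is already established, so O(not flag_badge).
Premise 9 is O(waive_sample → flag_badge); contrapositively O(not flag_badge → not waive_sample). Since O(not flag_badge) holds, K gives O(not waive_sample).
Premise 3, O(forward_audit_trail → waive_sample), contraposes to O(not waive_sample → not forward_audit_trail); with O(not waive_sample) we get O(not forward_audit_trail).
So O(not forward_audit_trail) holds, i.e. forward_audit_trail is forbidden. None of the other listed options is forbidden under the premises.

forward_audit_trail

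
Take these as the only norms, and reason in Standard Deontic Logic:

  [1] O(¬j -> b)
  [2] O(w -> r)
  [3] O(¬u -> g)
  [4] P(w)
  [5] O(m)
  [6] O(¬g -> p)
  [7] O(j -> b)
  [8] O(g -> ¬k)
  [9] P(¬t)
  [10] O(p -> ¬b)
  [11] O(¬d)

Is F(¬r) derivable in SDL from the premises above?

Premise 2 is O(w -> r), but O(w) is not derivable from the premises (the permission P(w) asserts only ¬O(¬w), not O(w)), so it does not yield O(r).
No other premise forces O(r). An ideal world satisfying every premise can still have ¬r true, so F(¬r) is not derivable.

No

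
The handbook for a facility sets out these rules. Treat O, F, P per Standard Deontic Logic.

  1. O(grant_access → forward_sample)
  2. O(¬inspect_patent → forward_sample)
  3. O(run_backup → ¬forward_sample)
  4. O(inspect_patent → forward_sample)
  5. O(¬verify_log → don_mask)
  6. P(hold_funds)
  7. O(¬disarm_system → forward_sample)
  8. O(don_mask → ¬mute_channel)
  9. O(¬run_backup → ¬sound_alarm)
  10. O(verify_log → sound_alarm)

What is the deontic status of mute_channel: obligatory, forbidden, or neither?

Forbidden

Premises 4 and 2 cover both cases: O(inspect_patent → forward_sample) and O(¬inspect_patent → forward_sample). Since inspect_patent ∨ ¬inspect_patent is a tautology, O(forward_sample) follows.
The contrapositive of premise 3 (O(run_backup → ¬forward_sample)) is O(forward_sample → ¬run_backup), and O(forward_sample) is already established, so O(¬run_backup).
Applying K to premise 9 (O(¬run_backup → ¬sound_alarm)) and O(¬run_backup) yields O(¬sound_alarm).
The contrapositive of premise 10 (O(verify_log → sound_alarm)) is O(¬sound_alarm → ¬verify_log), and O(¬sound_alarm) is already established, so O(¬verify_log).
From O(¬verify_log) and premise 5, O(¬verify_log → don_mask), we obtain O(don_mask).
From O(don_mask) and premise 8, O(don_mask → ¬mute_channel), we obtain O(¬mute_channel).
Premises 1, 6, 7 do not contribute to this derivation.
Thus O(¬mute_channel), which is F(mute_channel): mute_channel is forbidden.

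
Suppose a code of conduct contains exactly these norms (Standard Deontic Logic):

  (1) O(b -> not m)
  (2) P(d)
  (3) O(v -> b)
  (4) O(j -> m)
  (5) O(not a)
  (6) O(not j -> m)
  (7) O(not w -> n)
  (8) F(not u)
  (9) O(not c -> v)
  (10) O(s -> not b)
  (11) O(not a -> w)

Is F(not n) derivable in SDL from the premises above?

Premise 7 is O(not w -> n), but O(not w) is not derivable from the premises, so it does not yield O(n).
No other premise forces O(n). An ideal world satisfying every premise can still have not n true, so F(not n) is not derivable.

No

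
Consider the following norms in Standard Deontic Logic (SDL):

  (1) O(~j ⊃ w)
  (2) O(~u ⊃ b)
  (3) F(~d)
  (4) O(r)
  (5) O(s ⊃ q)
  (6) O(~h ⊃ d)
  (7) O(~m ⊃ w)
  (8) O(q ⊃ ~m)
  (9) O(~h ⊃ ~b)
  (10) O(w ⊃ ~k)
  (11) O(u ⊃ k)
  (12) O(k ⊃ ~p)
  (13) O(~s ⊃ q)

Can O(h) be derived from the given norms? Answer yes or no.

Yes

Premises 13 and 5 cover both cases: O(~s ⊃ q) and O(s ⊃ q). Since ~s ∨ s is a tautology, O(q) follows.
With premise 8, O(q ⊃ ~m), the K-axiom yields O(~m).
From O(~m) and premise 7, O(~m ⊃ w), we obtain O(w).
Applying K to premise 10 (O(w ⊃ ~k)) and O(w) yields O(~k).
The contrapositive of premise 11 (O(u ⊃ k)) is O(~k ⊃ ~u), and O(~k) is already established, so O(~u).
Applying K to premise 2 (O(~u ⊃ b)) and O(~u) yields O(b).
The contrapositive of premise 9 (O(~h ⊃ ~b)) is O(b ⊃ h), and O(b) is already established, so O(h).
Premises 1, 3, 4, 6, 12 do not contribute to this derivation.
So O(h) follows.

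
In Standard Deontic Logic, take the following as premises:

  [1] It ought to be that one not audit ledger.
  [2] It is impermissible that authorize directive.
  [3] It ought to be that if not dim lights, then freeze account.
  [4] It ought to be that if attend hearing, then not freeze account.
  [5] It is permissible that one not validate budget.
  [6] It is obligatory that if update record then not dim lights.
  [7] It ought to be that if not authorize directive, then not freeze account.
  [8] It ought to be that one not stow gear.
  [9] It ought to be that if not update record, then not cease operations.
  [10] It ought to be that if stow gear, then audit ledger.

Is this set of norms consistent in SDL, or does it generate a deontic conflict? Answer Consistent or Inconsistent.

Premise 10 is O(stow_gear → audit_ledger), but O(stow_gear) is not derivable from the premises, so it does not yield O(audit_ledger).
So O(audit_ledger) is not derivable, and the apparent clash with O(¬audit_ledger) does not arise.
A world satisfying every obligation exists (e.g. attend_hearing=false, audit_ledger=false, authorize_directive=false, cease_operations=false, dim_lights=true, freeze_account=false, stow_gear=false, update_record=false, validate_budget=false); no atom is both obligatory and forbidden, so the set is consistent.

Consistent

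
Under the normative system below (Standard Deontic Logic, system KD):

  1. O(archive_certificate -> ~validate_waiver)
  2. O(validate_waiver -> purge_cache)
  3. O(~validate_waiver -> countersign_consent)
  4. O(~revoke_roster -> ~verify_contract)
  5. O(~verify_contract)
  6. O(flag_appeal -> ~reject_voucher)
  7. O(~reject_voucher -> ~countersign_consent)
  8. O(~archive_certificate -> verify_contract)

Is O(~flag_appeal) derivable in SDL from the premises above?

Yes

Premise 5 gives O(~verify_contract).
Premise 8 is O(~archive_certificate -> verify_contract); contrapositively O(~verify_contract -> archive_certificate). Since O(~verify_contract) holds, K gives O(archive_certificate).
Premise 1 is O(archive_certificate -> ~validate_waiver); since O(archive_certificate), deontic closure gives O(~validate_waiver).
From O(~validate_waiver) and premise 3, O(~validate_waiver -> countersign_consent), we obtain O(countersign_consent).
The contrapositive of premise 7 (O(~reject_voucher -> ~countersign_consent)) is O(countersign_consent -> reject_voucher), and O(countersign_consent) is already established, so O(reject_voucher).
Premise 6 is O(flag_appeal -> ~reject_voucher); contrapositively O(reject_voucher -> ~flag_appeal). Since O(reject_voucher) holds, K gives O(~flag_appeal).
Premises 2, 4 do not contribute to this derivation.
So O(~flag_appeal) follows.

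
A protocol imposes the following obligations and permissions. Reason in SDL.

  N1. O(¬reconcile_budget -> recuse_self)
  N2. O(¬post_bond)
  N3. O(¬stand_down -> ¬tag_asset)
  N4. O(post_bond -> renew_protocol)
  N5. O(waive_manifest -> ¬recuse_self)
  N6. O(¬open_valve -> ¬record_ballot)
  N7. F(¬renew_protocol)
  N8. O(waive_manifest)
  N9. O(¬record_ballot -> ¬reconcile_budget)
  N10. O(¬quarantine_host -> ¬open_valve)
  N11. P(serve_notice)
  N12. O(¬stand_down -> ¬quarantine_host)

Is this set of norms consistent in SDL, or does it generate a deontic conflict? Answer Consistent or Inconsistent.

Consistent

Premise 4 is O(post_bond -> renew_protocol); even if O(renew_protocol) held, inferring O(post_bond) would be affirming the consequent — invalid.
So O(post_bond) is not derivable, and the apparent clash with O(¬post_bond) does not arise.
A world satisfying every obligation exists (e.g. open_valve=true, post_bond=false, quarantine_host=true, reconcile_budget=true, record_ballot=true, recuse_self=false, renew_protocol=true, serve_notice=false, stand_down=true, tag_asset=false, waive_manifest=true); no atom is both obligatory and forbidden, so the set is consistent.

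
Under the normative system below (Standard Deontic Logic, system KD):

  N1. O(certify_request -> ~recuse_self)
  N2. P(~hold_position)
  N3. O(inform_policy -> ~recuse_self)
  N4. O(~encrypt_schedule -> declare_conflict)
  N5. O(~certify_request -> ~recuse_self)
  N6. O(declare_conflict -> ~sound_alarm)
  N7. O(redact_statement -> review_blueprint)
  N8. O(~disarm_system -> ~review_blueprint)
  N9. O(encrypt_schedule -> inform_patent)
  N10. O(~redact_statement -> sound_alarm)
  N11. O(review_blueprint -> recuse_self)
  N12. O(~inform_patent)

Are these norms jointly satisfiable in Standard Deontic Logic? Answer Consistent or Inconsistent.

Premises 1 and 5 are O(certify_request -> ~recuse_self) and O(~certify_request -> ~recuse_self); every ideal world satisfies certify_request or ~certify_request, so in either case ~recuse_self holds — hence O(~recuse_self).
The contrapositive of premise 11 (O(review_blueprint -> recuse_self)) is O(~recuse_self -> ~review_blueprint), and O(~recuse_self) is already established, so O(~review_blueprint).
Premise 7 is O(redact_statement -> review_blueprint); contrapositively O(~review_blueprint -> ~redact_statement). Since O(~review_blueprint) holds, K gives O(~redact_statement).
Premise 10 is O(~redact_statement -> sound_alarm); since O(~redact_statement), deontic closure gives O(sound_alarm).
Premise 6 is O(declare_conflict -> ~sound_alarm); contrapositively O(sound_alarm -> ~declare_conflict). Since O(sound_alarm) holds, K gives O(~declare_conflict).
Premise 4, O(~encrypt_schedule -> declare_conflict), contraposes to O(~declare_conflict -> encrypt_schedule); with O(~declare_conflict) we get O(encrypt_schedule).
Premise 9 is O(encrypt_schedule -> inform_patent); since O(encrypt_schedule), deontic closure gives O(inform_patent).
However, premise 12 gives O(~inform_patent).
We now have both O(inform_patent) and O(~inform_patent) — inform_patent is simultaneously obligatory and forbidden, violating the D-axiom.

Inconsistent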